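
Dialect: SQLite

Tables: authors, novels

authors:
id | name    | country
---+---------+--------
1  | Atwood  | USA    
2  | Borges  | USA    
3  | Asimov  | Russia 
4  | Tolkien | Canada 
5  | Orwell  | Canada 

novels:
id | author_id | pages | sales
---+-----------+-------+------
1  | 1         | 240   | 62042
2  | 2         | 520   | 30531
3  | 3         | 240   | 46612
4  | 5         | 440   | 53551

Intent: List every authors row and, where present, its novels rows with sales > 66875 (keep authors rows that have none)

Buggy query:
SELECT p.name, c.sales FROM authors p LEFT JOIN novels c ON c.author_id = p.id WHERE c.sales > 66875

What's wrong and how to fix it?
Bug: A WHERE condition on the right-hand table after LEFT JOIN drops unmatched parents

Fix: Move the right-table condition into the ON clause so unmatched parents are kept

Corrected query:
SELECT p.name, c.sales FROM authors p LEFT JOIN novels c ON c.author_id = p.id AND c.sales > 66875

Result:
name    | sales
--------+------
Atwood  | NULL 
Borges  | NULL 
Asimov  | NULL 
Tolkien | NULL 
Orwell  | NULL 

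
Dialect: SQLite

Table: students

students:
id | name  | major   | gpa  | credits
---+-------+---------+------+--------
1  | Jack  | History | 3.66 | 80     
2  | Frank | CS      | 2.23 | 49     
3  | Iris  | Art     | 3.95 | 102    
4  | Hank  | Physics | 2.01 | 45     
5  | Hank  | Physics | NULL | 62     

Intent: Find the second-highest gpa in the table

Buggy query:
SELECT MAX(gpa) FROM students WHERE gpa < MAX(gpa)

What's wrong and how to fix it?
Bug: MAX(gpa) on the right of the comparison is an aggregate-in-WHERE error

Fix: Compute the overall MAX in a subquery, then take MAX of rows below it

Corrected query:
SELECT MAX(gpa) FROM students WHERE gpa < (SELECT MAX(gpa) FROM students)

Result:
MAX(gpa)
--------
3.66    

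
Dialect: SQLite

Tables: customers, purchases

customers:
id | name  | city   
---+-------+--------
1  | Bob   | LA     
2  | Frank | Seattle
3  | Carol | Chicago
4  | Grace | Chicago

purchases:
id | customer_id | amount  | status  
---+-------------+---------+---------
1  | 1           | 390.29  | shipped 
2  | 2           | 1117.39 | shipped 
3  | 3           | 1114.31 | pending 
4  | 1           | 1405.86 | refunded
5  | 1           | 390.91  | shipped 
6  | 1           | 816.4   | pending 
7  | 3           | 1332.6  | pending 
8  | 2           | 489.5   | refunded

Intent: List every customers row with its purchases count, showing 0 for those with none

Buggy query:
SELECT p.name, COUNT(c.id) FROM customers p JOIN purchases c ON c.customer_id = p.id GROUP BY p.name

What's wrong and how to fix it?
Bug: An inner join excludes parents with zero children

Fix: Use LEFT JOIN so parents without children still appear (COUNT(c.id) gives 0)

Corrected query:
SELECT p.name, COUNT(c.id) FROM customers p LEFT JOIN purchases c ON c.customer_id = p.id GROUP BY p.name

Result:
name  | COUNT(c.id)
------+------------
Bob   | 4          
Carol | 2          
Frank | 2          
Grace | 0          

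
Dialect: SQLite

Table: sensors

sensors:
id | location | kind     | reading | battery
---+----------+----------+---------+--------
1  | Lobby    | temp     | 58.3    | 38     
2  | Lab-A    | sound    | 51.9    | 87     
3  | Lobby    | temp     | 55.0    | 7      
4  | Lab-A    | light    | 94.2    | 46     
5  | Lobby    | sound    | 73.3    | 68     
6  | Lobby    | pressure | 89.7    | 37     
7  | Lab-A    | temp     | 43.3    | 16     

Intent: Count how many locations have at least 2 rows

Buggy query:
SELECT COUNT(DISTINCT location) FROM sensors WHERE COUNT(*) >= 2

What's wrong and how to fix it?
Bug: WHERE filters individual rows, not groups, so a group-level COUNT is invalid there

Fix: Use a subquery that GROUPs and filters with HAVING, then count its rows

Corrected query:
SELECT COUNT(*) FROM (SELECT location FROM sensors GROUP BY location HAVING COUNT(*) >= 2)

Result:
COUNT(*)
--------
2       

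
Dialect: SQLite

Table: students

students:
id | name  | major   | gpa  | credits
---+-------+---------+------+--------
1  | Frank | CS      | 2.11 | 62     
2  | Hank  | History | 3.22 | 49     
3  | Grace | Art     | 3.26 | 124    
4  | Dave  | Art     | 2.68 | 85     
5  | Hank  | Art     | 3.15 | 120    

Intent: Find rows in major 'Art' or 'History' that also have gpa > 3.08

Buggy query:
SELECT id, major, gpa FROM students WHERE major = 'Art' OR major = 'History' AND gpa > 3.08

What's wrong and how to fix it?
Bug: AND binds tighter than OR, so this parses as major = 'Art' OR (major = 'History' AND gpa > 3.08)

Fix: Group the OR with parentheses (or use IN), then AND the threshold

Corrected query:
SELECT id, major, gpa FROM students WHERE (major = 'Art' OR major = 'History') AND gpa > 3.08

Result:
id | major   | gpa 
---+---------+-----
2  | History | 3.22
3  | Art     | 3.26
5  | Art     | 3.15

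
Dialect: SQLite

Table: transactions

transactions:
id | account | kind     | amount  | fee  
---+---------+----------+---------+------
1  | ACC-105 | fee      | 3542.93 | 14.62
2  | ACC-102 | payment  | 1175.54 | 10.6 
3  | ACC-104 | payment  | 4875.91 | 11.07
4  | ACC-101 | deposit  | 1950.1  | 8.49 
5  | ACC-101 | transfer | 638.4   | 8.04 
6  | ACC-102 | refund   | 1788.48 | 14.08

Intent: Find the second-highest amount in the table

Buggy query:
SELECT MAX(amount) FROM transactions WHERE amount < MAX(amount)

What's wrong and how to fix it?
Bug: MAX(amount) on the right of the comparison is an aggregate-in-WHERE error

Fix: Compute the overall MAX in a subquery, then take MAX of rows below it

Corrected query:
SELECT MAX(amount) FROM transactions WHERE amount < (SELECT MAX(amount) FROM transactions)

Result:
MAX(amount)
-----------
3542.93    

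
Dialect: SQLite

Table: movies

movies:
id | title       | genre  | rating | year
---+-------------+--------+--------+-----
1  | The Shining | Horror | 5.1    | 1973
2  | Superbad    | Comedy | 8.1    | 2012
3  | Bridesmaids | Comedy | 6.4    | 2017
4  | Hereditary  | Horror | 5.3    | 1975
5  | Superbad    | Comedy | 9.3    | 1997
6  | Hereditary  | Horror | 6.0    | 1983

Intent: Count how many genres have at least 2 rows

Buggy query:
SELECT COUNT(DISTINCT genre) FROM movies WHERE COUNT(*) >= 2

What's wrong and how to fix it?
Bug: COUNT(*) cannot appear in WHERE; the per-group count doesn't exist yet

Fix: Use a subquery that GROUPs and filters with HAVING, then count its rows

Corrected query:
SELECT COUNT(*) FROM (SELECT genre FROM movies GROUP BY genre HAVING COUNT(*) >= 2)

Result:
COUNT(*)
--------
2       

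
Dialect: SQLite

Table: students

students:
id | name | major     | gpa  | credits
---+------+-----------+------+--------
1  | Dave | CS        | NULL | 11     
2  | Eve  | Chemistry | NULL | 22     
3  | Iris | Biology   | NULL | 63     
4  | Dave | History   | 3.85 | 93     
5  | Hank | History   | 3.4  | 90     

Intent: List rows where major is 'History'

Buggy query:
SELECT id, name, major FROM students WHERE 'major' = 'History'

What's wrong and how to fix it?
Bug: 'major' in single quotes is a string literal, not the column; the comparison is literal-vs-literal and never true

Fix: Reference the column as major without single quotes

Corrected query:
SELECT id, name, major FROM students WHERE major = 'History'

Result:
id | name | major  
---+------+--------
4  | Dave | History
5  | Hank | History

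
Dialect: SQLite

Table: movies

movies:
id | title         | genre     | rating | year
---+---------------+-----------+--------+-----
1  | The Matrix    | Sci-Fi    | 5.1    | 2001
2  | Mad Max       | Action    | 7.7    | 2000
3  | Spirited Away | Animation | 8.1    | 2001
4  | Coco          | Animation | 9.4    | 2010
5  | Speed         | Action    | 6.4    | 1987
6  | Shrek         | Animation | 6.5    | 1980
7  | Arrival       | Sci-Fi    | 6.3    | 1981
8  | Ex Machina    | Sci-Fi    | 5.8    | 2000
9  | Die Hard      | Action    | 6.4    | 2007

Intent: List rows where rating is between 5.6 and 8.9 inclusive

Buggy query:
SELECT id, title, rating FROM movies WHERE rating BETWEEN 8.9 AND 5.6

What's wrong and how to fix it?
Bug: The bounds are reversed; BETWEEN a AND b requires a <= b to match anything

Fix: Swap the bounds so the smaller value comes first

Corrected query:
SELECT id, title, rating FROM movies WHERE rating BETWEEN 5.6 AND 8.9

Result:
id | title         | rating
---+---------------+-------
2  | Mad Max       | 7.7   
3  | Spirited Away | 8.1   
5  | Speed         | 6.4   
6  | Shrek         | 6.5   
7  | Arrival       | 6.3   
8  | Ex Machina    | 5.8   
9  | Die Hard      | 6.4   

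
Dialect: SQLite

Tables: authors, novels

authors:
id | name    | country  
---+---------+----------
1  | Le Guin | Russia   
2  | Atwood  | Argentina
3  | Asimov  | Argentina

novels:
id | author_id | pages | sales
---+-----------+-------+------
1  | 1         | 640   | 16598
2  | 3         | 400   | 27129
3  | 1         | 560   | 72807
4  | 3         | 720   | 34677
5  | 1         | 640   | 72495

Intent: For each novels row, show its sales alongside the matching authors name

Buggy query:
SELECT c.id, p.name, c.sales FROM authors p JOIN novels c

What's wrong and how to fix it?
Bug: Missing join condition: each novels row is matched to all authors rows instead of just its own

Fix: Add ON c.author_id = p.id to the JOIN

Corrected query:
SELECT c.id, p.name, c.sales FROM authors p JOIN novels c ON c.author_id = p.id

Result:
id | name    | sales
---+---------+------
1  | Le Guin | 16598
2  | Asimov  | 27129
3  | Le Guin | 72807
4  | Asimov  | 34677
5  | Le Guin | 72495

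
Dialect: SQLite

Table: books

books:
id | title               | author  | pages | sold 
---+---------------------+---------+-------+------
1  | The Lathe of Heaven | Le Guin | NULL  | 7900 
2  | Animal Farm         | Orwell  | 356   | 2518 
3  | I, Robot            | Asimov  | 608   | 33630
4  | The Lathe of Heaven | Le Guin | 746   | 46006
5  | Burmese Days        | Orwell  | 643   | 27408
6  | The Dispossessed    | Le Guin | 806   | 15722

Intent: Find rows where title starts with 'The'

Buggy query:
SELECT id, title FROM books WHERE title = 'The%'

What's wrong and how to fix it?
Bug: Wildcards only work with LIKE; '=' treats '%' as a literal character

Fix: Use LIKE for wildcard pattern matching

Corrected query:
SELECT id, title FROM books WHERE title LIKE 'The%'

Result:
id | title              
---+--------------------
1  | The Lathe of Heaven
4  | The Lathe of Heaven
6  | The Dispossessed   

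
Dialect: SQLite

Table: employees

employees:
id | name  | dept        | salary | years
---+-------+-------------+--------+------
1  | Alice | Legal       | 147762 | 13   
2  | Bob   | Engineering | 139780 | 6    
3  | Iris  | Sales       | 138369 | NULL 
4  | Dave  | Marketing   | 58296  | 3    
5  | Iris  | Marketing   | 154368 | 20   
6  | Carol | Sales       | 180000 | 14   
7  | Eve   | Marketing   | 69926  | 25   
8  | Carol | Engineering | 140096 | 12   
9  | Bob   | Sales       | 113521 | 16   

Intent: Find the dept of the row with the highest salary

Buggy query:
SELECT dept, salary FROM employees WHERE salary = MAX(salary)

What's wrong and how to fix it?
Bug: MAX(salary) is an aggregate and cannot be used directly in WHERE

Fix: Use a subquery: WHERE salary = (SELECT MAX(salary) FROM employees)

Corrected query:
SELECT dept, salary FROM employees WHERE salary = (SELECT MAX(salary) FROM employees)

Result:
dept  | salary
------+-------
Sales | 180000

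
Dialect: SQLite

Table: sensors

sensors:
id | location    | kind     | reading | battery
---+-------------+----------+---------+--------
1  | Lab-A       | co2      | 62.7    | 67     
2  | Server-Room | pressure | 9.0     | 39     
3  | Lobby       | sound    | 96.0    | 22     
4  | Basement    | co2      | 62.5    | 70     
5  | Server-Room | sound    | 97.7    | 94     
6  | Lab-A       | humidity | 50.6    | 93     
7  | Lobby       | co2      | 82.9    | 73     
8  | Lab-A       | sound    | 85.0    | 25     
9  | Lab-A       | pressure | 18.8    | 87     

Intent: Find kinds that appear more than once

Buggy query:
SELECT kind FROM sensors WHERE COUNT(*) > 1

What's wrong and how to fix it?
Bug: WHERE can't reference COUNT(*); aggregates are computed after WHERE

Fix: Group first, then use HAVING for the count condition

Corrected query:
SELECT kind FROM sensors GROUP BY kind HAVING COUNT(*) > 1

Result:
kind    
--------
co2     
pressure
sound   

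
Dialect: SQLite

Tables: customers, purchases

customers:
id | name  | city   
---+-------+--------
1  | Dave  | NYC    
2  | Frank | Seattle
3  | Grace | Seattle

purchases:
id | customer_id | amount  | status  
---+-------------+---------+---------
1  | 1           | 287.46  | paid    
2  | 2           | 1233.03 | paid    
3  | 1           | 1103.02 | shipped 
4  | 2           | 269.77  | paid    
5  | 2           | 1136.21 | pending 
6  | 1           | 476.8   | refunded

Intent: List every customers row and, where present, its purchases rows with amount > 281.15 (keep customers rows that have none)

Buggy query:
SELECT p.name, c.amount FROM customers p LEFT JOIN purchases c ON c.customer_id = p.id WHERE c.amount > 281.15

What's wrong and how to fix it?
Bug: Filtering c.amount in WHERE discards the NULL rows produced by LEFT JOIN, turning it into an inner join

Fix: Move the right-table condition into the ON clause so unmatched parents are kept

Corrected query:
SELECT p.name, c.amount FROM customers p LEFT JOIN purchases c ON c.customer_id = p.id AND c.amount > 281.15

Result:
name  | amount 
------+--------
Dave  | 287.46 
Dave  | 476.8  
Dave  | 1103.02
Frank | 1136.21
Frank | 1233.03
Grace | NULL   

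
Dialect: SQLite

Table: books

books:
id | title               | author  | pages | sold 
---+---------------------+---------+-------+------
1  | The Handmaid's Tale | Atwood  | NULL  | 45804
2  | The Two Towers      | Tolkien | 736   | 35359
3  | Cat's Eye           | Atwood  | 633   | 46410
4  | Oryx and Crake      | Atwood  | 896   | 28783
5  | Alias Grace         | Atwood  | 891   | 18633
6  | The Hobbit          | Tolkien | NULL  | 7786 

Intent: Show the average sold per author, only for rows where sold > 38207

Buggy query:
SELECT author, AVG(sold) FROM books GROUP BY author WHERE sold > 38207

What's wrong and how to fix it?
Bug: WHERE cannot follow GROUP BY

Fix: Move the WHERE clause before GROUP BY

Corrected query:
SELECT author, AVG(sold) FROM books WHERE sold > 38207 GROUP BY author

Result:
author | AVG(sold)
-------+----------
Atwood | 46107    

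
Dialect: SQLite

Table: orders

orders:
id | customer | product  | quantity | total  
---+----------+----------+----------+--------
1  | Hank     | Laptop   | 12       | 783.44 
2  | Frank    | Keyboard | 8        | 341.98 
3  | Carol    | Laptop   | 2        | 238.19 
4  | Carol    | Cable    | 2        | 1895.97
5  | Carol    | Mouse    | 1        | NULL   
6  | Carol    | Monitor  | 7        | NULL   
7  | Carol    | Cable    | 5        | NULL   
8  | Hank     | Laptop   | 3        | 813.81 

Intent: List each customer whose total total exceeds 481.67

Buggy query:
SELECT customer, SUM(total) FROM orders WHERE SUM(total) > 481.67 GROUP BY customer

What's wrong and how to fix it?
Bug: Aggregate functions cannot appear in a WHERE clause

Fix: Move the aggregate condition to a HAVING clause

Corrected query:
SELECT customer, SUM(total) FROM orders GROUP BY customer HAVING SUM(total) > 481.67

Result:
customer | SUM(total)
---------+-----------
Carol    | 2134.16   
Hank     | 1597.25   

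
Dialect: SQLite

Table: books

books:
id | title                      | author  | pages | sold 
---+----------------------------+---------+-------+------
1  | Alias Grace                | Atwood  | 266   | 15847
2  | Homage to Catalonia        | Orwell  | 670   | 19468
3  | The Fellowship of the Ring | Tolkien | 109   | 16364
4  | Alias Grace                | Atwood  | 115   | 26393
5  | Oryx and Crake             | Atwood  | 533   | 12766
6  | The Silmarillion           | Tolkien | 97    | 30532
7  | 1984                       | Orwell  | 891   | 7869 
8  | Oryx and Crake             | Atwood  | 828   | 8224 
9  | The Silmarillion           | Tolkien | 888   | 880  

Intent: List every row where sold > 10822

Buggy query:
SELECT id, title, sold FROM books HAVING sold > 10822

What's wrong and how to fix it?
Bug: This is a non-aggregate query (no GROUP BY, no aggregates), so in SQLite the HAVING clause is invalid here; a row-level condition belongs in WHERE

Fix: Replace HAVING with WHERE since the condition applies to individual rows

Corrected query:
SELECT id, title, sold FROM books WHERE sold > 10822

Result:
id | title                      | sold 
---+----------------------------+------
1  | Alias Grace                | 15847
2  | Homage to Catalonia        | 19468
3  | The Fellowship of the Ring | 16364
4  | Alias Grace                | 26393
5  | Oryx and Crake             | 12766
6  | The Silmarillion           | 30532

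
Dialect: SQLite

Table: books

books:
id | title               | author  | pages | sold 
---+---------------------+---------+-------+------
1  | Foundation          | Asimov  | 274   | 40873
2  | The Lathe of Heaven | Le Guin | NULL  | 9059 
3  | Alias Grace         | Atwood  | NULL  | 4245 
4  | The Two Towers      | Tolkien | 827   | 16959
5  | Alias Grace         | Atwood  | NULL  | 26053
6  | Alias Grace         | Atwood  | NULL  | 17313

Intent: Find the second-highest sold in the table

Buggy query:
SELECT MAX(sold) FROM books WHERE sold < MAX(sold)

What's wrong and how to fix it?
Bug: MAX(sold) on the right of the comparison is an aggregate-in-WHERE error

Fix: Put the inner MAX in a scalar subquery

Corrected query:
SELECT MAX(sold) FROM books WHERE sold < (SELECT MAX(sold) FROM books)

Result:
MAX(sold)
---------
26053    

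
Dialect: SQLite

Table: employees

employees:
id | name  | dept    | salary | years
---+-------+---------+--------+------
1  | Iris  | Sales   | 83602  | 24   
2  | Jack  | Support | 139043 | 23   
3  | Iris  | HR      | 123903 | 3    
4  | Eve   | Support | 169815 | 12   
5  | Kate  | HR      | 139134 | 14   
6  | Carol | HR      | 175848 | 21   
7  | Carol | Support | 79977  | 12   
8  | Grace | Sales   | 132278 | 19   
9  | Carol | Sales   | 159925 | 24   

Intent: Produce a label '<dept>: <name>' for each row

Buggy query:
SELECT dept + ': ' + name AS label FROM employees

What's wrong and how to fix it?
Bug: '+' is numeric addition; on text columns SQLite converts them to 0 instead of concatenating

Fix: Replace + with || to concatenate text

Corrected query:
SELECT dept || ': ' || name AS label FROM employees

Result:
label         
--------------
Sales: Iris   
Support: Jack 
HR: Iris      
Support: Eve  
HR: Kate      
HR: Carol     
Support: Carol
Sales: Grace  
Sales: Carol  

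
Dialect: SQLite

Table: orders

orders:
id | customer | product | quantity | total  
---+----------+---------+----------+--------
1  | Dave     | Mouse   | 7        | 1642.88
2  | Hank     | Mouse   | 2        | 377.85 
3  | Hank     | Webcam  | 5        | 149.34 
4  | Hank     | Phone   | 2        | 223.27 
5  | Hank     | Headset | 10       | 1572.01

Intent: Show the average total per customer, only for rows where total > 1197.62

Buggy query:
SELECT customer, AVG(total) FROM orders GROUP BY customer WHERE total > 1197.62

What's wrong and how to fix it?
Bug: WHERE cannot follow GROUP BY

Fix: Place WHERE between FROM and GROUP BY

Corrected query:
SELECT customer, AVG(total) FROM orders WHERE total > 1197.62 GROUP BY customer

Result:
customer | AVG(total)
---------+-----------
Dave     | 1642.88   
Hank     | 1572.01   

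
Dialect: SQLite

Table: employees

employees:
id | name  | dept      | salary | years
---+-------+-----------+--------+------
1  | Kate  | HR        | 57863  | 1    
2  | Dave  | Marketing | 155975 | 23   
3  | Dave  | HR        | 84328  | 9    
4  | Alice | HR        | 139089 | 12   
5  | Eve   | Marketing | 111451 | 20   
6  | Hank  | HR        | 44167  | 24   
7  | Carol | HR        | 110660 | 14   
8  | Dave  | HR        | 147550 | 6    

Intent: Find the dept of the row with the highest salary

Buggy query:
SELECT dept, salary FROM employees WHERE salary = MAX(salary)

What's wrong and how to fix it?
Bug: WHERE is evaluated per row; an aggregate over the whole table isn't defined there

Fix: Use a subquery: WHERE salary = (SELECT MAX(salary) FROM employees)

Corrected query:
SELECT dept, salary FROM employees WHERE salary = (SELECT MAX(salary) FROM employees)

Result:
dept      | salary
----------+-------
Marketing | 155975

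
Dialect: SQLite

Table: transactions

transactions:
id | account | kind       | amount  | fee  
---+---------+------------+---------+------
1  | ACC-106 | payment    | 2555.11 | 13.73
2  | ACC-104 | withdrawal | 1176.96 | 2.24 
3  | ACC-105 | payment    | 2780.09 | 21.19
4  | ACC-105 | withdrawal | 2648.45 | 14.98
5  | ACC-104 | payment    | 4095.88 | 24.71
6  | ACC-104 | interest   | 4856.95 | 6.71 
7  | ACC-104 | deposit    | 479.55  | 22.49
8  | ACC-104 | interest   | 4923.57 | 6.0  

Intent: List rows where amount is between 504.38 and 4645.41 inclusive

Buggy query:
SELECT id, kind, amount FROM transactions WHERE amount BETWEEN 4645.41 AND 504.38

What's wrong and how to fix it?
Bug: BETWEEN expects the lower bound first; with 4645.41 AND 504.38 the range is empty

Fix: Write BETWEEN 504.38 AND 4645.41

Corrected query:
SELECT id, kind, amount FROM transactions WHERE amount BETWEEN 504.38 AND 4645.41

Result:
id | kind       | amount 
---+------------+--------
1  | payment    | 2555.11
2  | withdrawal | 1176.96
3  | payment    | 2780.09
4  | withdrawal | 2648.45
5  | payment    | 4095.88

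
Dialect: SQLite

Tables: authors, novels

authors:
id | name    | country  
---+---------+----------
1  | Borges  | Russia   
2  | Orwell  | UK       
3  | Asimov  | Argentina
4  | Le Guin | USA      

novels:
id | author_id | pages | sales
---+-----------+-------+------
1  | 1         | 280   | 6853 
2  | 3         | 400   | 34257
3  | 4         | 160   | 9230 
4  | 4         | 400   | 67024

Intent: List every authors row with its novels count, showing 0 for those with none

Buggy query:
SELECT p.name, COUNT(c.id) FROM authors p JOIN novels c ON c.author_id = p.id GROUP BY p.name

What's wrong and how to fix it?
Bug: An inner join excludes parents with zero children

Fix: Switch to LEFT JOIN to retain unmatched parent rows

Corrected query:
SELECT p.name, COUNT(c.id) FROM authors p LEFT JOIN novels c ON c.author_id = p.id GROUP BY p.name

Result:
name    | COUNT(c.id)
--------+------------
Asimov  | 1          
Borges  | 1          
Le Guin | 2          
Orwell  | 0          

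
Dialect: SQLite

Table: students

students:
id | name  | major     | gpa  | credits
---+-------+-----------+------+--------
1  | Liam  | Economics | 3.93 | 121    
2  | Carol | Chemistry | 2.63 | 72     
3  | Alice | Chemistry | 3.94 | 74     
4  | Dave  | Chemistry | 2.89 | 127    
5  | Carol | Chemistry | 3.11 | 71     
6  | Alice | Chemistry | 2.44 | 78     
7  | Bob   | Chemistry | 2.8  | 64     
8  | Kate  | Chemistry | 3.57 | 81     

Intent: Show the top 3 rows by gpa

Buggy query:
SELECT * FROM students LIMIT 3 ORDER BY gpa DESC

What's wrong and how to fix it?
Bug: ORDER BY cannot follow LIMIT; LIMIT is the final clause

Fix: Sort with ORDER BY, then apply LIMIT

Corrected query:
SELECT * FROM students ORDER BY gpa DESC LIMIT 3

Result:
id | name  | major     | gpa  | credits
---+-------+-----------+------+--------
3  | Alice | Chemistry | 3.94 | 74     
1  | Liam  | Economics | 3.93 | 121    
8  | Kate  | Chemistry | 3.57 | 81     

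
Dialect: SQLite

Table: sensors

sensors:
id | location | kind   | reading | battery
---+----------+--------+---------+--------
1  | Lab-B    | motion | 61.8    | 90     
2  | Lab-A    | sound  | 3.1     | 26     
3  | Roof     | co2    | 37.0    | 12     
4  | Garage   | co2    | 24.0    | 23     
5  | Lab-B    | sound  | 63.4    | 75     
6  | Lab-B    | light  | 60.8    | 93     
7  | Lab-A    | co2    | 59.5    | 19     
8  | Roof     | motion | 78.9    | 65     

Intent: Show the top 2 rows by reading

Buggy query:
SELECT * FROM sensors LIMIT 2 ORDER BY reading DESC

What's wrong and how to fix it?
Bug: LIMIT must come after ORDER BY

Fix: Sort with ORDER BY, then apply LIMIT

Corrected query:
SELECT * FROM sensors ORDER BY reading DESC LIMIT 2

Result:
id | location | kind   | reading | battery
---+----------+--------+---------+--------
8  | Roof     | motion | 78.9    | 65     
5  | Lab-B    | sound  | 63.4    | 75     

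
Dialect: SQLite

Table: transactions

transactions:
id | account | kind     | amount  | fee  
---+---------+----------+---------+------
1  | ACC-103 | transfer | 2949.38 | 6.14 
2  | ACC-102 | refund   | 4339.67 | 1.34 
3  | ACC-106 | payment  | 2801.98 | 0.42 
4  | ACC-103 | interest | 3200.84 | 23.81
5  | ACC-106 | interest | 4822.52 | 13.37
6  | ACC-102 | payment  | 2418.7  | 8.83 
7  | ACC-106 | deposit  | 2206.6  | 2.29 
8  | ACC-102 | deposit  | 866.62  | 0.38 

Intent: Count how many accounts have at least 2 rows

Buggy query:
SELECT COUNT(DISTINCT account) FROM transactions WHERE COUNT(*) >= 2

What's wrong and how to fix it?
Bug: COUNT(*) cannot appear in WHERE; the per-group count doesn't exist yet

Fix: Use a subquery that GROUPs and filters with HAVING, then count its rows

Corrected query:
SELECT COUNT(*) FROM (SELECT account FROM transactions GROUP BY account HAVING COUNT(*) >= 2)

Result:
COUNT(*)
--------
3       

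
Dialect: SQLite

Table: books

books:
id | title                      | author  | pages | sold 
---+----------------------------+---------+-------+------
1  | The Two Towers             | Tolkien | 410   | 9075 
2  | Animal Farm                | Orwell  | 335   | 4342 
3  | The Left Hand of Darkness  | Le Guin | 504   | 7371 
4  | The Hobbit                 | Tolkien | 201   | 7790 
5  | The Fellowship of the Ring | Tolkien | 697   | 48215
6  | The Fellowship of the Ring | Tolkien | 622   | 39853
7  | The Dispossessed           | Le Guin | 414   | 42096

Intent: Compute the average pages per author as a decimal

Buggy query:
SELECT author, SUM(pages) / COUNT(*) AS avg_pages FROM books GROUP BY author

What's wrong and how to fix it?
Bug: Both operands are integers, so '/' performs integer division and truncates

Fix: Multiply by 1.0 (or CAST to REAL) to force floating-point division

Corrected query:
SELECT author, SUM(pages) * 1.0 / COUNT(*) AS avg_pages FROM books GROUP BY author

Result:
author  | avg_pages
--------+----------
Le Guin | 459      
Orwell  | 335      
Tolkien | 482.5    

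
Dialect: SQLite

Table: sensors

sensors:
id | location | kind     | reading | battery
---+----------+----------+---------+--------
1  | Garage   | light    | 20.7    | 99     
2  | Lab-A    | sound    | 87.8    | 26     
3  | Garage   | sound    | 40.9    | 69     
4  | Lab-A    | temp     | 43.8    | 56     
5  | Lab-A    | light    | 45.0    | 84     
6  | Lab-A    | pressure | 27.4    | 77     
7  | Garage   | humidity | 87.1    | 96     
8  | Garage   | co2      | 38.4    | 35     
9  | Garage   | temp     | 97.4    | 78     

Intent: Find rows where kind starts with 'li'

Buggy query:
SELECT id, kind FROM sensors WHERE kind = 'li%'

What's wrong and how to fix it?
Bug: Wildcards only work with LIKE; '=' treats '%' as a literal character

Fix: Use LIKE for wildcard pattern matching

Corrected query:
SELECT id, kind FROM sensors WHERE kind LIKE 'li%'

Result:
id | kind 
---+------
1  | light
5  | light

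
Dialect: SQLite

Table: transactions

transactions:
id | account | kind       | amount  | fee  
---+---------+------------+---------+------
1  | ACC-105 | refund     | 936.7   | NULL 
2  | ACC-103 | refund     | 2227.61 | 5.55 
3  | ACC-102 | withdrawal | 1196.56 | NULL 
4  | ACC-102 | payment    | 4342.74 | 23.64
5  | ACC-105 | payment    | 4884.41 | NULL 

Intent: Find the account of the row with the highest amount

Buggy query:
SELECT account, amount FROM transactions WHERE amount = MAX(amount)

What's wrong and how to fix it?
Bug: WHERE is evaluated per row; an aggregate over the whole table isn't defined there

Fix: Wrap MAX in a scalar subquery so WHERE compares against a single value

Corrected query:
SELECT account, amount FROM transactions WHERE amount = (SELECT MAX(amount) FROM transactions)

Result:
account | amount 
--------+--------
ACC-105 | 4884.41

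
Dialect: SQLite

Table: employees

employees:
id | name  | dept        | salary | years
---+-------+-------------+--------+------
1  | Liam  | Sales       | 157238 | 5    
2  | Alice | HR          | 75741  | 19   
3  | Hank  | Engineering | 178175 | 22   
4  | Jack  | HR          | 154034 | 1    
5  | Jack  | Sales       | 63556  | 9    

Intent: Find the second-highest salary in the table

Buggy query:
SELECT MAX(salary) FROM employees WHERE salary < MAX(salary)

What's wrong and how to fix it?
Bug: The inner MAX is an aggregate inside WHERE, which is not allowed

Fix: Put the inner MAX in a scalar subquery

Corrected query:
SELECT MAX(salary) FROM employees WHERE salary < (SELECT MAX(salary) FROM employees)

Result:
MAX(salary)
-----------
157238     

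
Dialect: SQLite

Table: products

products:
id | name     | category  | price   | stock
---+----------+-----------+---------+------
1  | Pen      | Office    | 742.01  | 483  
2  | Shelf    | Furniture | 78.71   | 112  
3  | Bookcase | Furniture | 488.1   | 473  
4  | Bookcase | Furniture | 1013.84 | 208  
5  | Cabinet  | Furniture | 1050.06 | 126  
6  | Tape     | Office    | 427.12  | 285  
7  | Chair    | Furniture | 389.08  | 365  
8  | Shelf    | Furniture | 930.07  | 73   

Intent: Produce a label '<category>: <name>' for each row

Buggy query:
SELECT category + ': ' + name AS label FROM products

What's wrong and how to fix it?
Bug: '+' is numeric addition; on text columns SQLite converts them to 0 instead of concatenating

Fix: Use the || operator for string concatenation

Corrected query:
SELECT category || ': ' || name AS label FROM products

Result:
label              
-------------------
Office: Pen        
Furniture: Shelf   
Furniture: Bookcase
Furniture: Bookcase
Furniture: Cabinet 
Office: Tape       
Furniture: Chair   
Furniture: Shelf   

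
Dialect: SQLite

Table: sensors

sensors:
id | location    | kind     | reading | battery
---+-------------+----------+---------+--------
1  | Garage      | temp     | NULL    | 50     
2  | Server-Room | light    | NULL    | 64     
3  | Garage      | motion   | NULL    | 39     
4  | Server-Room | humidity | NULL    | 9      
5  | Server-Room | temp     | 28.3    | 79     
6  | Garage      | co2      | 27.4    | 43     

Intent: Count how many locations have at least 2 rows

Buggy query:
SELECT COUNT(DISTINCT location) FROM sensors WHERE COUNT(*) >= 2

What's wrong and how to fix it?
Bug: COUNT(*) cannot appear in WHERE; the per-group count doesn't exist yet

Fix: Use a subquery that GROUPs and filters with HAVING, then count its rows

Corrected query:
SELECT COUNT(*) FROM (SELECT location FROM sensors GROUP BY location HAVING COUNT(*) >= 2)

Result:
COUNT(*)
--------
2       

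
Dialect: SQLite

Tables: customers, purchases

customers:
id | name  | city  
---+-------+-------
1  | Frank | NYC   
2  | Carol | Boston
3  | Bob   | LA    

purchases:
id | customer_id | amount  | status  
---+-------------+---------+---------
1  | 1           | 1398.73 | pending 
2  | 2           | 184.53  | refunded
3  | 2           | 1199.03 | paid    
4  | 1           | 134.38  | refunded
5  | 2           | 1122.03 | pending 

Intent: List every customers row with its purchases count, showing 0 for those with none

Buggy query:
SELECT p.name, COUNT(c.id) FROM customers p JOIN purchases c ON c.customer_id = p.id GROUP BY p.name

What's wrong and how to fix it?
Bug: An inner join excludes parents with zero children

Fix: Use LEFT JOIN so parents without children still appear (COUNT(c.id) gives 0)

Corrected query:
SELECT p.name, COUNT(c.id) FROM customers p LEFT JOIN purchases c ON c.customer_id = p.id GROUP BY p.name

Result:
name  | COUNT(c.id)
------+------------
Bob   | 0          
Carol | 3          
Frank | 2          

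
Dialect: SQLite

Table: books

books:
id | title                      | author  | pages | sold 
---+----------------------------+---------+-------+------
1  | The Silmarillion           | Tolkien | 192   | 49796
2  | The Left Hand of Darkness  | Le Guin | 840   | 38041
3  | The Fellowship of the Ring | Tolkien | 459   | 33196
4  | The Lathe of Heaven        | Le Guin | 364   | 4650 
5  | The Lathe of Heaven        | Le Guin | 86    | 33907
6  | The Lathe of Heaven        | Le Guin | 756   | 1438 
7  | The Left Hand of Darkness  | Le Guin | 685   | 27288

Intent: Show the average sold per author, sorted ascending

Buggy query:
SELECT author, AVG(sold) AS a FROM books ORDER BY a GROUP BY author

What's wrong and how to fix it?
Bug: ORDER BY appears before GROUP BY; SQL clause order requires GROUP BY first

Fix: Reorder: SELECT … FROM … GROUP BY … ORDER BY …

Corrected query:
SELECT author, AVG(sold) AS a FROM books GROUP BY author ORDER BY a

Result:
author  | a      
--------+--------
Le Guin | 21064.8
Tolkien | 41496  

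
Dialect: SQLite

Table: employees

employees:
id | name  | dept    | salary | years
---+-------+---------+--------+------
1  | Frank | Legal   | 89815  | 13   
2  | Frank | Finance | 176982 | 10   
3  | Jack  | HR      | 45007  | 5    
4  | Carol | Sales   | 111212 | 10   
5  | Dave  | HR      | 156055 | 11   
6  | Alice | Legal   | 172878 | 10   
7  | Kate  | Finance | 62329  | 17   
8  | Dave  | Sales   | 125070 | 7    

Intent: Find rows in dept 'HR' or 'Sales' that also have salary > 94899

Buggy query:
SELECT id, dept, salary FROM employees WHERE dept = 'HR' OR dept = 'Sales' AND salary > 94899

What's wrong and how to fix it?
Bug: AND binds tighter than OR, so this parses as dept = 'HR' OR (dept = 'Sales' AND salary > 94899)

Fix: Group the OR with parentheses (or use IN), then AND the threshold

Corrected query:
SELECT id, dept, salary FROM employees WHERE (dept = 'HR' OR dept = 'Sales') AND salary > 94899

Result:
id | dept  | salary
---+-------+-------
4  | Sales | 111212
5  | HR    | 156055
8  | Sales | 125070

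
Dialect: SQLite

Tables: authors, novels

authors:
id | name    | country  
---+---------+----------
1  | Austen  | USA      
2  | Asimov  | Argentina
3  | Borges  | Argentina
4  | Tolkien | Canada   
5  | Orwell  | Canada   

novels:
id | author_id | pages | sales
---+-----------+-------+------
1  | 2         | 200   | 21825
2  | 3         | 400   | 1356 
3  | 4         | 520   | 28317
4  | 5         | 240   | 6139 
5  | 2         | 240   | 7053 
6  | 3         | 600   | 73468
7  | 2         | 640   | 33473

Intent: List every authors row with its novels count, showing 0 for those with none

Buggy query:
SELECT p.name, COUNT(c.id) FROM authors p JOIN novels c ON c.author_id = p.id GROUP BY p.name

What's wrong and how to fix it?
Bug: INNER JOIN drops authors rows that have no matching novels rows

Fix: Use LEFT JOIN so parents without children still appear (COUNT(c.id) gives 0)

Corrected query:
SELECT p.name, COUNT(c.id) FROM authors p LEFT JOIN novels c ON c.author_id = p.id GROUP BY p.name

Result:
name    | COUNT(c.id)
--------+------------
Asimov  | 3          
Austen  | 0          
Borges  | 2          
Orwell  | 1          
Tolkien | 1          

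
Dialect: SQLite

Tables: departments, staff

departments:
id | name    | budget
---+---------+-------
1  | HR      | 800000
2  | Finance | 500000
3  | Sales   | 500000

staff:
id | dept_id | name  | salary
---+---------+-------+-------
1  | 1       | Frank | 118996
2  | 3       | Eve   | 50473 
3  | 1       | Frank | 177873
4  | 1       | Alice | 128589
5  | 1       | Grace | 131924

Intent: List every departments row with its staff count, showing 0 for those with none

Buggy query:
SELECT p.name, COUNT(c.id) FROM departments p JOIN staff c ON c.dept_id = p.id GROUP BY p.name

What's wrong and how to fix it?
Bug: INNER JOIN drops departments rows that have no matching staff rows

Fix: Switch to LEFT JOIN to retain unmatched parent rows

Corrected query:
SELECT p.name, COUNT(c.id) FROM departments p LEFT JOIN staff c ON c.dept_id = p.id GROUP BY p.name

Result:
name    | COUNT(c.id)
--------+------------
Finance | 0          
HR      | 4          
Sales   | 1          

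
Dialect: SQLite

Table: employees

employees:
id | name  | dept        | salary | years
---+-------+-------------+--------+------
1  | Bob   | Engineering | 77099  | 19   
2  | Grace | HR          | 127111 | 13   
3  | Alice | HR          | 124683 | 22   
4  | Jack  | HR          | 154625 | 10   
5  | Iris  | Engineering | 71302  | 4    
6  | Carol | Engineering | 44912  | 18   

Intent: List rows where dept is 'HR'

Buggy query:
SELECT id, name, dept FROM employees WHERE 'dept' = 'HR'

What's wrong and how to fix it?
Bug: 'dept' in single quotes is a string literal, not the column; the comparison is literal-vs-literal and never true

Fix: Reference the column as dept without single quotes

Corrected query:
SELECT id, name, dept FROM employees WHERE dept = 'HR'

Result:
id | name  | dept
---+-------+-----
2  | Grace | HR  
3  | Alice | HR  
4  | Jack  | HR  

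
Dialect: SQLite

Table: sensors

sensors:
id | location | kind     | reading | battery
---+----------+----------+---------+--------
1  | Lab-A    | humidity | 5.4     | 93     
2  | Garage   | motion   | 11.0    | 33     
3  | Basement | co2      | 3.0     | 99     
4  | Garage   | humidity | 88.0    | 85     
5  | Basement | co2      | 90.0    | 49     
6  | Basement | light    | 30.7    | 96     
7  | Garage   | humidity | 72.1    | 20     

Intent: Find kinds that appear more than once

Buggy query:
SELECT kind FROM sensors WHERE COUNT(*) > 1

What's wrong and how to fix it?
Bug: WHERE can't reference COUNT(*); aggregates are computed after WHERE

Fix: Group first, then use HAVING for the count condition

Corrected query:
SELECT kind FROM sensors GROUP BY kind HAVING COUNT(*) > 1

Result:
kind    
--------
co2     
humidity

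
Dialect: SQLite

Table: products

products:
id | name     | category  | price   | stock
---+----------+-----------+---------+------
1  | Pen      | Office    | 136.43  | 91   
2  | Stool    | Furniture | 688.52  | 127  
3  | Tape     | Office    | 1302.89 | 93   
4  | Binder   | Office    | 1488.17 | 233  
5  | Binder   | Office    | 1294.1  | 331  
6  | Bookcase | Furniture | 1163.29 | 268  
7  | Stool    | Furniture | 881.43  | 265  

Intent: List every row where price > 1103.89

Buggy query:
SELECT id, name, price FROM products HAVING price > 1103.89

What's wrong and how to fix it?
Bug: This is a non-aggregate query (no GROUP BY, no aggregates), so in SQLite the HAVING clause is invalid here; a row-level condition belongs in WHERE

Fix: Use WHERE for row-level filtering

Corrected query:
SELECT id, name, price FROM products WHERE price > 1103.89

Result:
id | name     | price  
---+----------+--------
3  | Tape     | 1302.89
4  | Binder   | 1488.17
5  | Binder   | 1294.1 
6  | Bookcase | 1163.29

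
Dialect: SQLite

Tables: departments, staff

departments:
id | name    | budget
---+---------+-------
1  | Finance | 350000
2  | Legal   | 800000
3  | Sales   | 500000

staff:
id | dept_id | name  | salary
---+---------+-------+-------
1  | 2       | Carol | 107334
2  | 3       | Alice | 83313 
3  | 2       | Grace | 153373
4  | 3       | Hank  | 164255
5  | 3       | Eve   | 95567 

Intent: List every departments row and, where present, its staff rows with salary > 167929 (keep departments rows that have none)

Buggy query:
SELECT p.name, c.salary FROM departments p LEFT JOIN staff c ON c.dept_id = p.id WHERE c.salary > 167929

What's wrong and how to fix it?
Bug: Filtering c.salary in WHERE discards the NULL rows produced by LEFT JOIN, turning it into an inner join

Fix: Put 'c.salary > 167929' in the JOIN's ON clause instead of WHERE

Corrected query:
SELECT p.name, c.salary FROM departments p LEFT JOIN staff c ON c.dept_id = p.id AND c.salary > 167929

Result:
name    | salary
--------+-------
Finance | NULL  
Legal   | NULL  
Sales   | NULL  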